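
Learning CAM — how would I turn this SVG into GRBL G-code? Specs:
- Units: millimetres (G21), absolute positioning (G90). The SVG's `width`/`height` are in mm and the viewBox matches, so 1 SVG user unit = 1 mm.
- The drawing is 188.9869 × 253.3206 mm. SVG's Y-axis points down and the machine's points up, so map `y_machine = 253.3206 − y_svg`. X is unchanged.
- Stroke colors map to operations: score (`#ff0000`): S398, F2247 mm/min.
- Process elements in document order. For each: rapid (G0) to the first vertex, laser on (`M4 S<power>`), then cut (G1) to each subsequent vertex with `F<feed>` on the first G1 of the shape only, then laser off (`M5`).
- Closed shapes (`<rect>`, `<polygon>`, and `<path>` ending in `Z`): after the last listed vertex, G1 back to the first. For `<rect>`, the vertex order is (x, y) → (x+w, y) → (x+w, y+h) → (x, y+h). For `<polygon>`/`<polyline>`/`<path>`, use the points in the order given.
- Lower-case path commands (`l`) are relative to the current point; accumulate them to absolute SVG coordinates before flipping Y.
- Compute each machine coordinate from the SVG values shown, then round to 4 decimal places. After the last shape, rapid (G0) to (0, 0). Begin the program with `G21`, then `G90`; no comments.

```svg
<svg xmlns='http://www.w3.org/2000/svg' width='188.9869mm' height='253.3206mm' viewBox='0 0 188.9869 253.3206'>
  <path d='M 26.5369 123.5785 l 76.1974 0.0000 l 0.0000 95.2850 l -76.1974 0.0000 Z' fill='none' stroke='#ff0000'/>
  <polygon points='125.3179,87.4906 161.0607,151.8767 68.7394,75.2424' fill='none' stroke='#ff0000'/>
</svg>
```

G21
G90
G0 X26.5369 Y129.7421
M4 S398
G1 X102.7343 Y129.7421 F2247
G1 X102.7343 Y34.4571
G1 X26.5369 Y34.4571
G1 X26.5369 Y129.7421
M5
G0 X125.3179 Y165.8300
M4 S398
G1 X161.0607 Y101.4439 F2247
G1 X68.7394 Y178.0782
G1 X125.3179 Y165.8300
M5
G0 X0.0000 Y0.0000

viewBox `0 0 188.9869 253.3206` with mm width/height → 1 unit = 1 mm. Flip: y_m = 253.3206 − y_svg.

**Shape 1** — `<path>` rectangle, stroke `#ff0000` → score (S398, F2247). Machine vertices: (26.5369,129.7421) → (102.7343,129.7421) → (102.7343,34.4571) → (26.5369,34.4571) → (26.5369,129.7421). Closed: final G1 returns to the first vertex.

**Shape 2** — `<polygon>` closed polygon, stroke `#ff0000` → score (S398, F2247). Machine vertices: (125.3179,165.8300) → (161.0607,101.4439) → (68.7394,178.0782) → (125.3179,165.8300). Closed: final G1 returns to the first vertex.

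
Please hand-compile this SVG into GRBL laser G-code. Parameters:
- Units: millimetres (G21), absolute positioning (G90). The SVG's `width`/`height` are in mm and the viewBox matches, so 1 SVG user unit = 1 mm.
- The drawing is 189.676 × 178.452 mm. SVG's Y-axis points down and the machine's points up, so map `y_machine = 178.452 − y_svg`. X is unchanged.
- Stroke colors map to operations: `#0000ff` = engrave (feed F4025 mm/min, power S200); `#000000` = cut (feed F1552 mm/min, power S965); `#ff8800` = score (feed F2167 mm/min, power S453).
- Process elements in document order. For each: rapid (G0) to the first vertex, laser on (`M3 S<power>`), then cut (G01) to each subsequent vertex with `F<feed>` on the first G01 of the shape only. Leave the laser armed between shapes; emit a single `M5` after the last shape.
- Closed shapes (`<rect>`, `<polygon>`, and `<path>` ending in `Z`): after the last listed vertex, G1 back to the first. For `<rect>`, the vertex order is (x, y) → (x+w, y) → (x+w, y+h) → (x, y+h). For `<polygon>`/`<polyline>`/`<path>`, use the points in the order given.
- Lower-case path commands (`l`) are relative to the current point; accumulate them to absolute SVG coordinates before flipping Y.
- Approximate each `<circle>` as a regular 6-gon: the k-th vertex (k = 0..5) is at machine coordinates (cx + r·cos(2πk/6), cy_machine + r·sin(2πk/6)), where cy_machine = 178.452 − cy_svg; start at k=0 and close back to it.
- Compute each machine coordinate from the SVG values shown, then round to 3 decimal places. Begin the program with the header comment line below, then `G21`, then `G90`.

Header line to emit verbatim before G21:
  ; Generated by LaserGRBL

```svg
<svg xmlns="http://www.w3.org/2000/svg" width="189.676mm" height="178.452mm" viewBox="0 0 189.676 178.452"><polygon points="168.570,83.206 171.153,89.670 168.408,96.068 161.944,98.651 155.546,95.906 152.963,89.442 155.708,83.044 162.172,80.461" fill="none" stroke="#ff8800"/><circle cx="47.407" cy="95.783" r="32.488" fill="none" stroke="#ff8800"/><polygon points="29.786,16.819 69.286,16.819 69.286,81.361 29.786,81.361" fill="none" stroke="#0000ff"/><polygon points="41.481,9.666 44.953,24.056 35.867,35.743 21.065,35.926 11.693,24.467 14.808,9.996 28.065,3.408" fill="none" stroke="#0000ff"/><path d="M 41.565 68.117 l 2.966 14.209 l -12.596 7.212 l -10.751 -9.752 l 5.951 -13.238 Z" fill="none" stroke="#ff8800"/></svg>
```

viewBox `0 0 189.676 178.452` with mm width/height → 1 unit = 1 mm. Flip: y_m = 178.452 − y_svg.

**Shape 1** — `<polygon>` regular polygon, stroke `#ff8800` → score (S453, F2167). Machine vertices: (168.570,95.246) → (171.153,88.782) → (168.408,82.384) → (161.944,79.801) → (155.546,82.546) → (152.963,89.010) → (155.708,95.408) → (162.172,97.991) → (168.570,95.246). Closed: final G1 returns to the first vertex.

**Shape 2** — `<circle>` circle, stroke `#ff8800` → score (S453, F2167). Machine vertices: (79.895,82.669) → (63.651,110.804) → (31.163,110.804) → (14.919,82.669) → (31.163,54.534) → (63.651,54.534) → (79.895,82.669). Closed: final G1 returns to the first vertex.

**Shape 3** — `<polygon>` rectangle, stroke `#0000ff` → engrave (S200, F4025). Machine vertices: (29.786,161.633) → (69.286,161.633) → (69.286,97.091) → (29.786,97.091) → (29.786,161.633). Closed: final G1 returns to the first vertex.

**Shape 4** — `<polygon>` regular polygon, stroke `#0000ff` → engrave (S200, F4025). Machine vertices: (41.481,168.786) → (44.953,154.396) → (35.867,142.709) → (21.065,142.526) → (11.693,153.985) → (14.808,168.456) → (28.065,175.044) → (41.481,168.786). Closed: final G1 returns to the first vertex.

**Shape 5** — `<path>` regular polygon, stroke `#ff8800` → score (S453, F2167). Machine vertices: (41.565,110.335) → (44.531,96.126) → (31.935,88.914) → (21.184,98.666) → (27.135,111.904) → (41.565,110.335). Closed: final G1 returns to the first vertex.

; Generated by LaserGRBL
G21
G90
G0 X168.570 Y95.246
M3 S453
G01 X171.153 Y88.782 F2167
G01 X168.408 Y82.384
G01 X161.944 Y79.801
G01 X155.546 Y82.546
G01 X152.963 Y89.010
G01 X155.708 Y95.408
G01 X162.172 Y97.991
G01 X168.570 Y95.246
G0 X79.895 Y82.669
M3 S453
G01 X63.651 Y110.804 F2167
G01 X31.163 Y110.804
G01 X14.919 Y82.669
G01 X31.163 Y54.534
G01 X63.651 Y54.534
G01 X79.895 Y82.669
G0 X29.786 Y161.633
M3 S200
G01 X69.286 Y161.633 F4025
G01 X69.286 Y97.091
G01 X29.786 Y97.091
G01 X29.786 Y161.633
G0 X41.481 Y168.786
M3 S200
G01 X44.953 Y154.396 F4025
G01 X35.867 Y142.709
G01 X21.065 Y142.526
G01 X11.693 Y153.985
G01 X14.808 Y168.456
G01 X28.065 Y175.044
G01 X41.481 Y168.786
G0 X41.565 Y110.335
M3 S453
G01 X44.531 Y96.126 F2167
G01 X31.935 Y88.914
G01 X21.184 Y98.666
G01 X27.135 Y111.904
G01 X41.565 Y110.335
M5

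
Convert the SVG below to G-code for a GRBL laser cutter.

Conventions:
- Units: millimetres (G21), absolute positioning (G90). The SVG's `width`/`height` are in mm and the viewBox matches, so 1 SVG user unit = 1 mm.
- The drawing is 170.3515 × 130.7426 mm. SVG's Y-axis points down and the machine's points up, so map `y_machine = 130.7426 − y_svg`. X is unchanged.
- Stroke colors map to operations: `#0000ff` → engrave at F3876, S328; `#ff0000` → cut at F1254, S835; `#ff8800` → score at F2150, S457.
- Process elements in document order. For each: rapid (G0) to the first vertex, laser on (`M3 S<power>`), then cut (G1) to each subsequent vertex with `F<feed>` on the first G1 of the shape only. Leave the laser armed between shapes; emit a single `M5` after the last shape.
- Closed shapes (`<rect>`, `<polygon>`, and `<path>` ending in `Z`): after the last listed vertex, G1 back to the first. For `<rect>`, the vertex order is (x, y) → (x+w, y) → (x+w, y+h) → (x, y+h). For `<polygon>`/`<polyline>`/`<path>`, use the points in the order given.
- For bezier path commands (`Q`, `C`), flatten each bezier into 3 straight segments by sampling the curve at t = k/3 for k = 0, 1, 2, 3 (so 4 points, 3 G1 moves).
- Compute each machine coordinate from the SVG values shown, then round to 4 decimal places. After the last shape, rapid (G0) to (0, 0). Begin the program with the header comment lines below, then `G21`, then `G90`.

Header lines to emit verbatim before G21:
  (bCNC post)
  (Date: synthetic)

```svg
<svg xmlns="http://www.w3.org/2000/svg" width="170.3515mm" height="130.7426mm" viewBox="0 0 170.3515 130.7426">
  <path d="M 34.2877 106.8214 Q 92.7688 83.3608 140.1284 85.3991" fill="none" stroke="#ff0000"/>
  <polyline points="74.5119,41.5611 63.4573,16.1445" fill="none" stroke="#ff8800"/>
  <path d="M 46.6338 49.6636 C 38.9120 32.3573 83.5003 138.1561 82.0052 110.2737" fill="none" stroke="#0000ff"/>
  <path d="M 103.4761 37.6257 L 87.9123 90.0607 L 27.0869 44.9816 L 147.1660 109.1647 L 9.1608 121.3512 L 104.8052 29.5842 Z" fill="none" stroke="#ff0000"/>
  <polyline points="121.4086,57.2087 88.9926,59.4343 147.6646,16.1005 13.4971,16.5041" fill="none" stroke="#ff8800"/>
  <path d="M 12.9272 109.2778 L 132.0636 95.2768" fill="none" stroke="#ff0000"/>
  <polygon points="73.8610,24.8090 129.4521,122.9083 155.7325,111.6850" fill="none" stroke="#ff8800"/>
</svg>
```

viewBox `0 0 170.3515 130.7426` with mm width/height → 1 unit = 1 mm. Flip: y_m = 130.7426 − y_svg.

**Shape 1** — `<path>` quadratic bezier, stroke `#ff0000` → cut (S835, F1254). Control points (SVG): P0=(34.2877,106.8214), P1=(92.7688,83.3608), P2=(140.1284,85.3991); sampled at t=k/3. Machine vertices: (34.2877,23.9212) → (72.0394,36.7284) → (107.3196,43.8692) → (140.1284,45.3435). Open path.

**Shape 2** — `<polyline>` line segment, stroke `#ff8800` → score (S457, F2150). Machine vertices: (74.5119,89.1815) → (63.4573,114.5981). Open path.

**Shape 3** — `<path>` cubic bezier, stroke `#0000ff` → engrave (S328, F3876). Control points (SVG): P0=(46.6338,49.6636), P1=(38.9120,32.3573), P2=(83.5003,138.1561), P3=(82.0052,110.2737); sampled at t=k/3. Machine vertices: (46.6338,81.0790) → (52.7045,66.8609) → (71.7834,27.6363) → (82.0052,20.4689). Open path.

**Shape 4** — `<path>` closed polygon, stroke `#ff0000` → cut (S835, F1254). Machine vertices: (103.4761,93.1169) → (87.9123,40.6819) → (27.0869,85.7610) → (147.1660,21.5779) → (9.1608,9.3914) → (104.8052,101.1584) → (103.4761,93.1169). Closed: final G1 returns to the first vertex.

**Shape 5** — `<polyline>` open polyline, stroke `#ff8800` → score (S457, F2150). Machine vertices: (121.4086,73.5339) → (88.9926,71.3083) → (147.6646,114.6421) → (13.4971,114.2385). Open path.

**Shape 6** — `<path>` line segment, stroke `#ff0000` → cut (S835, F1254). Machine vertices: (12.9272,21.4648) → (132.0636,35.4658). Open path.

**Shape 7** — `<polygon>` closed polygon, stroke `#ff8800` → score (S457, F2150). Machine vertices: (73.8610,105.9336) → (129.4521,7.8343) → (155.7325,19.0576) → (73.8610,105.9336). Closed: final G1 returns to the first vertex.

(bCNC post)
(Date: synthetic)
G21
G90
G0 X34.2877 Y23.9212
M3 S835
G1 X72.0394 Y36.7284 F1254
G1 X107.3196 Y43.8692
G1 X140.1284 Y45.3435
G0 X74.5119 Y89.1815
M3 S457
G1 X63.4573 Y114.5981 F2150
G0 X46.6338 Y81.0790
M3 S328
G1 X52.7045 Y66.8609 F3876
G1 X71.7834 Y27.6363
G1 X82.0052 Y20.4689
G0 X103.4761 Y93.1169
M3 S835
G1 X87.9123 Y40.6819 F1254
G1 X27.0869 Y85.7610
G1 X147.1660 Y21.5779
G1 X9.1608 Y9.3914
G1 X104.8052 Y101.1584
G1 X103.4761 Y93.1169
G0 X121.4086 Y73.5339
M3 S457
G1 X88.9926 Y71.3083 F2150
G1 X147.6646 Y114.6421
G1 X13.4971 Y114.2385
G0 X12.9272 Y21.4648
M3 S835
G1 X132.0636 Y35.4658 F1254
G0 X73.8610 Y105.9336
M3 S457
G1 X129.4521 Y7.8343 F2150
G1 X155.7325 Y19.0576
G1 X73.8610 Y105.9336
M5
G0 X0.0000 Y0.0000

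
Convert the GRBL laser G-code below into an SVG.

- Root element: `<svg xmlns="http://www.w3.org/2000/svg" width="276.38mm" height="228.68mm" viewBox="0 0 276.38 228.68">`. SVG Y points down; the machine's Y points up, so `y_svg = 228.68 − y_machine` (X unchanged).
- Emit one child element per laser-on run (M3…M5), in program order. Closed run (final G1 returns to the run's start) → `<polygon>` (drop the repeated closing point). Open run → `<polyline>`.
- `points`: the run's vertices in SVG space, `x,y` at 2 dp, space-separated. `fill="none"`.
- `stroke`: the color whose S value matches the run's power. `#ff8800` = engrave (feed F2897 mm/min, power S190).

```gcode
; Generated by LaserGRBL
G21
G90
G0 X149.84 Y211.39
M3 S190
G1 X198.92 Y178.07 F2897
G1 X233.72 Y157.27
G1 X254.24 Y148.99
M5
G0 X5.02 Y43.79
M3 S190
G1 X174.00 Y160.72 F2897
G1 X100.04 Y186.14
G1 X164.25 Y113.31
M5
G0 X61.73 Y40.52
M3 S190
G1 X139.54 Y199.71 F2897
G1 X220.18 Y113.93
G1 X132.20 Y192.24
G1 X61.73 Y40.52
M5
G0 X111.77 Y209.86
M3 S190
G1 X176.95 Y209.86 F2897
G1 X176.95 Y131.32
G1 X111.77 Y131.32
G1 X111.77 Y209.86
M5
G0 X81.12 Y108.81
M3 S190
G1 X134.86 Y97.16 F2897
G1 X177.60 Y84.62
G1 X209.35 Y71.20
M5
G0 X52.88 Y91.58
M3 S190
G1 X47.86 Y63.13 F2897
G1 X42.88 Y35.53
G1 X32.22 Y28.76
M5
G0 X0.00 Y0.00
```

<svg xmlns="http://www.w3.org/2000/svg" width="276.38mm" height="228.68mm" viewBox="0 0 276.38 228.68">
  <polyline points="149.84,17.29 198.92,50.61 233.72,71.41 254.24,79.69" fill="none" stroke="#ff8800"/>
  <polyline points="5.02,184.89 174.00,67.96 100.04,42.54 164.25,115.37" fill="none" stroke="#ff8800"/>
  <polygon points="61.73,188.16 139.54,28.97 220.18,114.75 132.20,36.44" fill="none" stroke="#ff8800"/>
  <polygon points="111.77,18.82 176.95,18.82 176.95,97.36 111.77,97.36" fill="none" stroke="#ff8800"/>
  <polyline points="81.12,119.87 134.86,131.52 177.60,144.06 209.35,157.48" fill="none" stroke="#ff8800"/>
  <polyline points="52.88,137.10 47.86,165.55 42.88,193.15 32.22,199.92" fill="none" stroke="#ff8800"/>
</svg>

Machine Y-up, SVG Y-down with viewBox height 228.68, so y_svg = 228.68 − y_machine; X carries over. Every run uses S190, so all elements get stroke `#ff8800` (engrave).

Run 1: The run is open, so emit a `<polyline>` with points (Y-flipped): 149.84,17.29 198.92,50.61 233.72,71.41 254.24,79.69.

Run 2: The run is open, so emit a `<polyline>` with points (Y-flipped): 5.02,184.89 174.00,67.96 100.04,42.54 164.25,115.37.

Run 3: The run returns to its start, so emit a `<polygon>` with points (Y-flipped): 61.73,188.16 139.54,28.97 220.18,114.75 132.20,36.44.

Run 4: The run returns to its start, so emit a `<polygon>` with points (Y-flipped): 111.77,18.82 176.95,18.82 176.95,97.36 111.77,97.36.

Run 5: The run is open, so emit a `<polyline>` with points (Y-flipped): 81.12,119.87 134.86,131.52 177.60,144.06 209.35,157.48.

Run 6: The run is open, so emit a `<polyline>` with points (Y-flipped): 52.88,137.10 47.86,165.55 42.88,193.15 32.22,199.92.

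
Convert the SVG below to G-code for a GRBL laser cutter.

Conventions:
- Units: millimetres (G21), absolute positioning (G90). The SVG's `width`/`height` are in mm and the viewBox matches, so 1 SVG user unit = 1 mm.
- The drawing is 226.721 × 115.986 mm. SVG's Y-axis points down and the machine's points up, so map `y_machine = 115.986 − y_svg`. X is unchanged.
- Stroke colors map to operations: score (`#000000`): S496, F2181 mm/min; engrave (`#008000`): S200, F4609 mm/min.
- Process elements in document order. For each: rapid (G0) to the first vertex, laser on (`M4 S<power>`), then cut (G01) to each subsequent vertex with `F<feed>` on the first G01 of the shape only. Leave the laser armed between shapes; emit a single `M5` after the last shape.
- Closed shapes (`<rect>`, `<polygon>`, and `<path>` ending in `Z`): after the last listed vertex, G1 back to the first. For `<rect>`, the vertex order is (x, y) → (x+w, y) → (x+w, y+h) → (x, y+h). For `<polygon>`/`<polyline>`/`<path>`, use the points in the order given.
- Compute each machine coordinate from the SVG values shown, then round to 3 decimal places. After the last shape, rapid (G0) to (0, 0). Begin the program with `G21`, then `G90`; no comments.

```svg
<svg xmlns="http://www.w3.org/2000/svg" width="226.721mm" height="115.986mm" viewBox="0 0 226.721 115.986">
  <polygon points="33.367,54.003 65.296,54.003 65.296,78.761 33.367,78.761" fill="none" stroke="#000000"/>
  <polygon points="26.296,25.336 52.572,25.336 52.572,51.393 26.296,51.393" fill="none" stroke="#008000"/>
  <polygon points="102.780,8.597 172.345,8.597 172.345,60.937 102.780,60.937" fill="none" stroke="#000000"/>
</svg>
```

1 u = 1 mm; y_m = 115.986 − y.

[1] `<polygon>` rectangle, #000000→score S496 F2181: (33.367,61.983) → (65.296,61.983) → (65.296,37.225) → (33.367,37.225) → (33.367,61.983) (closed)

[2] `<polygon>` rectangle, #008000→engrave S200 F4609: (26.296,90.650) → (52.572,90.650) → (52.572,64.593) → (26.296,64.593) → (26.296,90.650) (closed)

[3] `<polygon>` rectangle, #000000→score S496 F2181: (102.780,107.389) → (172.345,107.389) → (172.345,55.049) → (102.780,55.049) → (102.780,107.389) (closed)

G21
G90
G0 X33.367 Y61.983
M4 S496
G01 X65.296 Y61.983 F2181
G01 X65.296 Y37.225
G01 X33.367 Y37.225
G01 X33.367 Y61.983
G0 X26.296 Y90.650
M4 S200
G01 X52.572 Y90.650 F4609
G01 X52.572 Y64.593
G01 X26.296 Y64.593
G01 X26.296 Y90.650
G0 X102.780 Y107.389
M4 S496
G01 X172.345 Y107.389 F2181
G01 X172.345 Y55.049
G01 X102.780 Y55.049
G01 X102.780 Y107.389
M5
G0 X0.000 Y0.000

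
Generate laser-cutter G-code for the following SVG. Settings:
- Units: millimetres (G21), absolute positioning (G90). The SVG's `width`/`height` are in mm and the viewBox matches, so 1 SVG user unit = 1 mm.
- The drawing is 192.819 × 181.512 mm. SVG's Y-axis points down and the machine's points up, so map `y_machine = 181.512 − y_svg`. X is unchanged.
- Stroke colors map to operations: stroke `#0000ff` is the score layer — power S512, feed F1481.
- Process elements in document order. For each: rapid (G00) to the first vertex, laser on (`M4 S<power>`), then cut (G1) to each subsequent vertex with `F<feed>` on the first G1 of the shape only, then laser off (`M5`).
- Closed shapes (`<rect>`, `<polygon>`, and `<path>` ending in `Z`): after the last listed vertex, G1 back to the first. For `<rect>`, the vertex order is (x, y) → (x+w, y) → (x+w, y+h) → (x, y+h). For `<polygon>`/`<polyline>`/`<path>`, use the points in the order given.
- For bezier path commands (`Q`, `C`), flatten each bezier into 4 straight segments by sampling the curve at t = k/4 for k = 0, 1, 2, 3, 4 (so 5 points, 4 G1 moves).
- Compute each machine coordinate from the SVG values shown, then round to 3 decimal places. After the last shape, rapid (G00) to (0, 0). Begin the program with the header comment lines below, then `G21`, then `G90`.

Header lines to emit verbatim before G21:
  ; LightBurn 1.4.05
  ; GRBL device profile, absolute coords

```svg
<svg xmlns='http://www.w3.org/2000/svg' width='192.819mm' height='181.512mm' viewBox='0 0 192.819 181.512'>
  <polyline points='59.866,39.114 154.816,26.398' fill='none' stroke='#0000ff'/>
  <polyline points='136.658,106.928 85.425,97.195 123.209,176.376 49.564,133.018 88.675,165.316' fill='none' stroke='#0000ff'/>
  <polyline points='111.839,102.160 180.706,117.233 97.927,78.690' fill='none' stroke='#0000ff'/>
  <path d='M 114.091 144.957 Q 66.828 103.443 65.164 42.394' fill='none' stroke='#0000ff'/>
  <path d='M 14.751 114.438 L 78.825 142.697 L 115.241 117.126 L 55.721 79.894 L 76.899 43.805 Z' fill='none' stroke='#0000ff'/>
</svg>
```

; LightBurn 1.4.05
; GRBL device profile, absolute coords
G21
G90
G00 X59.866 Y142.398
M4 S512
G1 X154.816 Y155.114 F1481
M5
G00 X136.658 Y74.584
M4 S512
G1 X85.425 Y84.317 F1481
G1 X123.209 Y5.136
G1 X49.564 Y48.494
G1 X88.675 Y16.196
M5
G00 X111.839 Y79.352
M4 S512
G1 X180.706 Y64.279 F1481
G1 X97.927 Y102.822
M5
G00 X114.091 Y36.555
M4 S512
G1 X93.309 Y58.533 F1481
G1 X78.228 Y82.953
G1 X68.846 Y109.814
G1 X65.164 Y139.118
M5
G00 X14.751 Y67.074
M4 S512
G1 X78.825 Y38.815 F1481
G1 X115.241 Y64.386
G1 X55.721 Y101.618
G1 X76.899 Y137.707
G1 X14.751 Y67.074
M5
G00 X0.000 Y0.000

1 u = 1 mm; y_m = 181.512 − y.

[1] `<polyline>` line segment, #0000ff→score S512 F1481: (59.866,142.398) → (154.816,155.114)

[2] `<polyline>` open polyline, #0000ff→score S512 F1481: (136.658,74.584) → (85.425,84.317) → (123.209,5.136) → (49.564,48.494) → (88.675,16.196)

[3] `<polyline>` open polyline, #0000ff→score S512 F1481: (111.839,79.352) → (180.706,64.279) → (97.927,102.822)

[4] `<path>` quadratic bezier, #0000ff→score S512 F1481: (114.091,36.555) → (93.309,58.533) → (78.228,82.953) → (68.846,109.814) → (65.164,139.118)

[5] `<path>` closed polygon, #0000ff→score S512 F1481: (14.751,67.074) → (78.825,38.815) → (115.241,64.386) → (55.721,101.618) → (76.899,137.707) → (14.751,67.074) (closed)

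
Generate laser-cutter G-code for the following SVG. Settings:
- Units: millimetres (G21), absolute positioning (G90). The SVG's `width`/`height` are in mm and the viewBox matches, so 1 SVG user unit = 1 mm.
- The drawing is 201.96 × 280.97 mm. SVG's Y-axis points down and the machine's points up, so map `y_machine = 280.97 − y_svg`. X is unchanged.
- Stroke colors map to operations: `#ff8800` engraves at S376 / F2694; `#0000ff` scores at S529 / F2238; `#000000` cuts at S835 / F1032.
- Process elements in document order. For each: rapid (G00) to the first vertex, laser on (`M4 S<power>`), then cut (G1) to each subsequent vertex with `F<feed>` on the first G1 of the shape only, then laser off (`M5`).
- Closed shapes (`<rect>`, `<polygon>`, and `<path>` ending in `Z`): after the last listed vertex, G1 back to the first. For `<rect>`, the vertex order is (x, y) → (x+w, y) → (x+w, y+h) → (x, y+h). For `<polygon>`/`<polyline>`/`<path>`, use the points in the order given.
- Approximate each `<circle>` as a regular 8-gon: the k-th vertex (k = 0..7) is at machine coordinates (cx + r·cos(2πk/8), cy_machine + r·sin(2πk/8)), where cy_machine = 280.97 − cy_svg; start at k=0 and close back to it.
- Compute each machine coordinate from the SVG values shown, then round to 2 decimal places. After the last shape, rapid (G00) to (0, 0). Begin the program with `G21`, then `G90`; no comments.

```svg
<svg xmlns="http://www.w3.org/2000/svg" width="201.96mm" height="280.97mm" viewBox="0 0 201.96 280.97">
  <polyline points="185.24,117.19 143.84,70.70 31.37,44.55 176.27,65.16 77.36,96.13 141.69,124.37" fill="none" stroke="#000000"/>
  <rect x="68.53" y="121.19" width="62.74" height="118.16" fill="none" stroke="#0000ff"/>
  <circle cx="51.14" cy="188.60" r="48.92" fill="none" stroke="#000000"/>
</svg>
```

1 u = 1 mm; y_m = 280.97 − y.

[1] `<polyline>` open polyline, #000000→cut S835 F1032: (185.24,163.78) → (143.84,210.27) → (31.37,236.42) → (176.27,215.81) → (77.36,184.84) → (141.69,156.60)

[2] `<rect>` rectangle, #0000ff→score S529 F2238: (68.53,159.78) → (131.27,159.78) → (131.27,41.62) → (68.53,41.62) → (68.53,159.78) (closed)

[3] `<circle>` circle, #000000→cut S835 F1032: (100.06,92.37) → (85.73,126.96) → (51.14,141.29) → (16.55,126.96) → (2.22,92.37) → (16.55,57.78) → (51.14,43.45) → (85.73,57.78) → (100.06,92.37) (closed)

G21
G90
G00 X185.24 Y163.78
M4 S835
G1 X143.84 Y210.27 F1032
G1 X31.37 Y236.42
G1 X176.27 Y215.81
G1 X77.36 Y184.84
G1 X141.69 Y156.60
M5
G00 X68.53 Y159.78
M4 S529
G1 X131.27 Y159.78 F2238
G1 X131.27 Y41.62
G1 X68.53 Y41.62
G1 X68.53 Y159.78
M5
G00 X100.06 Y92.37
M4 S835
G1 X85.73 Y126.96 F1032
G1 X51.14 Y141.29
G1 X16.55 Y126.96
G1 X2.22 Y92.37
G1 X16.55 Y57.78
G1 X51.14 Y43.45
G1 X85.73 Y57.78
G1 X100.06 Y92.37
M5
G00 X0.00 Y0.00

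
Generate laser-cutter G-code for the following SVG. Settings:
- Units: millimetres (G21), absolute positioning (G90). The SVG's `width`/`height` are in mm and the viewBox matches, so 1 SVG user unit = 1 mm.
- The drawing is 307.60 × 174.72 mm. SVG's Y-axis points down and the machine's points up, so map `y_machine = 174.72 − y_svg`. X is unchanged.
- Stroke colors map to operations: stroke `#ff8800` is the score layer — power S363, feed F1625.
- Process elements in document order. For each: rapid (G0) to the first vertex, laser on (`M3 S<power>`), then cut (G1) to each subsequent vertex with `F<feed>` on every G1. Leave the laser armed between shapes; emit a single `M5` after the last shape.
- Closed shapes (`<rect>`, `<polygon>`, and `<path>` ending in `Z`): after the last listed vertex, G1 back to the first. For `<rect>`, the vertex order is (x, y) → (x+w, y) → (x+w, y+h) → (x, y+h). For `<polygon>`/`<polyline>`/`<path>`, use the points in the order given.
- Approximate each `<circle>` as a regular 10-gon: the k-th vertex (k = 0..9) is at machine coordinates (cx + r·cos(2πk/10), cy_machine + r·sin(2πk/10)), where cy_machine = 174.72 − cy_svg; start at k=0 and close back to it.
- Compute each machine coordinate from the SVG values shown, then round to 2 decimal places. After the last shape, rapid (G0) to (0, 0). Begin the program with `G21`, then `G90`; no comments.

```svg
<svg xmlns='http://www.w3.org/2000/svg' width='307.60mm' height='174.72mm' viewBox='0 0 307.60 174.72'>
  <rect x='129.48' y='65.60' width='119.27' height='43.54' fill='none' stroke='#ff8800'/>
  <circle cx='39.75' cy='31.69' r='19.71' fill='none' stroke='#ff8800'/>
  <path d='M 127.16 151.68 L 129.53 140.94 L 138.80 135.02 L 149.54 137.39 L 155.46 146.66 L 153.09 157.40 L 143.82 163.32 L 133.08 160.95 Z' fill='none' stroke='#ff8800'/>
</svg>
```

G21
G90
G0 X129.48 Y109.12
M3 S363
G1 X248.75 Y109.12 F1625
G1 X248.75 Y65.58 F1625
G1 X129.48 Y65.58 F1625
G1 X129.48 Y109.12 F1625
G0 X59.46 Y143.03
M3 S363
G1 X55.70 Y154.62 F1625
G1 X45.84 Y161.78 F1625
G1 X33.66 Y161.78 F1625
G1 X23.80 Y154.62 F1625
G1 X20.04 Y143.03 F1625
G1 X23.80 Y131.44 F1625
G1 X33.66 Y124.28 F1625
G1 X45.84 Y124.28 F1625
G1 X55.70 Y131.44 F1625
G1 X59.46 Y143.03 F1625
G0 X127.16 Y23.04
M3 S363
G1 X129.53 Y33.78 F1625
G1 X138.80 Y39.70 F1625
G1 X149.54 Y37.33 F1625
G1 X155.46 Y28.06 F1625
G1 X153.09 Y17.32 F1625
G1 X143.82 Y11.40 F1625
G1 X133.08 Y13.77 F1625
G1 X127.16 Y23.04 F1625
M5
G0 X0.00 Y0.00

Since the viewBox matches the mm dimensions, user units are millimetres directly. The only transform is the Y-flip y_m = 174.72 − y_svg.

Shape 1 is a rectangle drawn with `<rect>`. Its stroke #ff8800 means score at S363, F1625. After flipping Y the toolpath is (129.48,109.12) → (248.75,109.12) → (248.75,65.58) → (129.48,65.58) → (129.48,109.12), returning to the start.

Shape 2 is a circle drawn with `<circle>`. Its stroke #ff8800 means score at S363, F1625. After flipping Y the toolpath is (59.46,143.03) → (55.70,154.62) → (45.84,161.78) → (33.66,161.78) → (23.80,154.62) → (20.04,143.03) → (23.80,131.44) → (33.66,124.28) → (45.84,124.28) → (55.70,131.44) → (59.46,143.03), returning to the start.

Shape 3 is a regular polygon drawn with `<path>`. Its stroke #ff8800 means score at S363, F1625. After flipping Y the toolpath is (127.16,23.04) → (129.53,33.78) → (138.80,39.70) → (149.54,37.33) → (155.46,28.06) → (153.09,17.32) → (143.82,11.40) → (133.08,13.77) → (127.16,23.04), returning to the start.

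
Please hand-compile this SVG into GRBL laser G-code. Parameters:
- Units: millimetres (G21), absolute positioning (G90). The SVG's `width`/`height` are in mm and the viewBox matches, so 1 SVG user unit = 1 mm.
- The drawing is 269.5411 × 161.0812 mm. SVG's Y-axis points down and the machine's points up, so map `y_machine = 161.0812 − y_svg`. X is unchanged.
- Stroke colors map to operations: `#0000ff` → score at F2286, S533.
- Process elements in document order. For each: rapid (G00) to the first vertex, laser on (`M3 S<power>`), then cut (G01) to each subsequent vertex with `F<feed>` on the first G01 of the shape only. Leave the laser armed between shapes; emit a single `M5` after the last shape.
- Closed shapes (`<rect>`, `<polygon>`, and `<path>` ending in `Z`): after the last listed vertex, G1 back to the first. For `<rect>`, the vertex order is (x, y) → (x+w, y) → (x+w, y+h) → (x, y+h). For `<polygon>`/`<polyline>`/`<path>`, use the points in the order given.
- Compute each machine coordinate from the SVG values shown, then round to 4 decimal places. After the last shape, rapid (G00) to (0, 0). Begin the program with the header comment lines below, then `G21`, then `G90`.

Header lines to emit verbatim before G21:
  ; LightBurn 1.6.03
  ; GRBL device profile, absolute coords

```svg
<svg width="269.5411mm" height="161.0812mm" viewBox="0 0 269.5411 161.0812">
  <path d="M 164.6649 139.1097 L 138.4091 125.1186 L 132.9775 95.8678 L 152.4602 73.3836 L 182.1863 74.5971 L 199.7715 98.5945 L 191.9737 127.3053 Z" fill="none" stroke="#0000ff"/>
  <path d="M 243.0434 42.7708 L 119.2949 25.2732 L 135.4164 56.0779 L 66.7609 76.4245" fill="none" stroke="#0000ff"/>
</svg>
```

Since the viewBox matches the mm dimensions, user units are millimetres directly. The only transform is the Y-flip y_m = 161.0812 − y_svg.

Shape 1 is a regular polygon drawn with `<path>`. Its stroke #0000ff means score at S533, F2286. After flipping Y the toolpath is (164.6649,21.9715) → (138.4091,35.9626) → (132.9775,65.2134) → (152.4602,87.6976) → (182.1863,86.4841) → (199.7715,62.4867) → (191.9737,33.7759) → (164.6649,21.9715), returning to the start.

Shape 2 is a open polyline drawn with `<path>`. Its stroke #0000ff means score at S533, F2286. After flipping Y the toolpath is (243.0434,118.3104) → (119.2949,135.8080) → (135.4164,105.0033) → (66.7609,84.6567).

; LightBurn 1.6.03
; GRBL device profile, absolute coords
G21
G90
G00 X164.6649 Y21.9715
M3 S533
G01 X138.4091 Y35.9626 F2286
G01 X132.9775 Y65.2134
G01 X152.4602 Y87.6976
G01 X182.1863 Y86.4841
G01 X199.7715 Y62.4867
G01 X191.9737 Y33.7759
G01 X164.6649 Y21.9715
G00 X243.0434 Y118.3104
M3 S533
G01 X119.2949 Y135.8080 F2286
G01 X135.4164 Y105.0033
G01 X66.7609 Y84.6567
M5
G00 X0.0000 Y0.0000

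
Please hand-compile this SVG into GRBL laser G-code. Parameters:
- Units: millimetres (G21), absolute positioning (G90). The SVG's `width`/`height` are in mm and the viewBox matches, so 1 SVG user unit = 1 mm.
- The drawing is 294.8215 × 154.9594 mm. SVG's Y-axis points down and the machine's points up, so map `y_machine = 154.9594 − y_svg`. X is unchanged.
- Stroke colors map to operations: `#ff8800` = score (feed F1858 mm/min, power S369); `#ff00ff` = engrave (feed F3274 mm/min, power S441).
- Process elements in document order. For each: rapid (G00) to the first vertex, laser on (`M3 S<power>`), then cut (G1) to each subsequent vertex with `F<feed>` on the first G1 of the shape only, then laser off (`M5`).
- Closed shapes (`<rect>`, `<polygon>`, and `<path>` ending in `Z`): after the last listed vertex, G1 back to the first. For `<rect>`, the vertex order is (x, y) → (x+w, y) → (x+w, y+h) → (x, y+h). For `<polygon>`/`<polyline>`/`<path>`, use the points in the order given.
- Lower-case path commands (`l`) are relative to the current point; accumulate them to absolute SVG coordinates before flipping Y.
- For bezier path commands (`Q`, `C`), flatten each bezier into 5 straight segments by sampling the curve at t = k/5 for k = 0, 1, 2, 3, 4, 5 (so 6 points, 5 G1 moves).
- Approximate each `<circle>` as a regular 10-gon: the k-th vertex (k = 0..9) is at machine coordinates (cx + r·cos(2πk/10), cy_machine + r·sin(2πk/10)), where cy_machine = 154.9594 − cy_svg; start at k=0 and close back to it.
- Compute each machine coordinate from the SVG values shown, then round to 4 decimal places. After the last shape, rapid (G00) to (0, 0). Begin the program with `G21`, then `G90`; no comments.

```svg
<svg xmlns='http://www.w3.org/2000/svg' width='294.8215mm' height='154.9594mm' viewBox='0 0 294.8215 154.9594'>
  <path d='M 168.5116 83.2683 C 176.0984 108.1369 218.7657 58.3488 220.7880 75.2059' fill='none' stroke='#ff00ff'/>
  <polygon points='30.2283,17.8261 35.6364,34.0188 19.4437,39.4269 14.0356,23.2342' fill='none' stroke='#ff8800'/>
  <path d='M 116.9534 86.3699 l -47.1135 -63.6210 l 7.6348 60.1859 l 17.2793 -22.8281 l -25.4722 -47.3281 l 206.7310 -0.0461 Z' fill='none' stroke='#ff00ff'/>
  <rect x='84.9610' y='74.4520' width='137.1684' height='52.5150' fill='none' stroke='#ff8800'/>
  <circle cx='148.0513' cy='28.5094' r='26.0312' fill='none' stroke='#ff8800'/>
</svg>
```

G21
G90
G00 X168.5116 Y71.6911
M3 S441
G1 X176.6675 Y64.5983 F3274
G1 X189.6080 Y68.6407
G1 X203.6981 Y77.0356
G1 X215.3030 Y83.0008
G1 X220.7880 Y79.7535
M5
G00 X30.2283 Y137.1333
M3 S369
G1 X35.6364 Y120.9406 F1858
G1 X19.4437 Y115.5325
G1 X14.0356 Y131.7252
G1 X30.2283 Y137.1333
M5
G00 X116.9534 Y68.5895
M3 S441
G1 X69.8399 Y132.2105 F3274
G1 X77.4747 Y72.0246
G1 X94.7540 Y94.8527
G1 X69.2818 Y142.1808
G1 X276.0128 Y142.2269
G1 X116.9534 Y68.5895
M5
G00 X84.9610 Y80.5074
M3 S369
G1 X222.1294 Y80.5074 F1858
G1 X222.1294 Y27.9924
G1 X84.9610 Y27.9924
G1 X84.9610 Y80.5074
M5
G00 X174.0825 Y126.4500
M3 S369
G1 X169.1110 Y141.7508 F1858
G1 X156.0954 Y151.2071
G1 X140.0072 Y151.2071
G1 X126.9916 Y141.7508
G1 X122.0201 Y126.4500
G1 X126.9916 Y111.1492
G1 X140.0072 Y101.6929
G1 X156.0954 Y101.6929
G1 X169.1110 Y111.1492
G1 X174.0825 Y126.4500
M5
G00 X0.0000 Y0.0000

viewBox `0 0 294.8215 154.9594` with mm width/height → 1 unit = 1 mm. Flip: y_m = 154.9594 − y_svg.

**Shape 1** — `<path>` cubic bezier, stroke `#ff00ff` → engrave (S441, F3274). Control points (SVG): P0=(168.5116,83.2683), P1=(176.0984,108.1369), P2=(218.7657,58.3488), P3=(220.7880,75.2059); sampled at t=k/5. Machine vertices: (168.5116,71.6911) → (176.6675,64.5983) → (189.6080,68.6407) → (203.6981,77.0356) → (215.3030,83.0008) → (220.7880,79.7535). Open path.

**Shape 2** — `<polygon>` regular polygon, stroke `#ff8800` → score (S369, F1858). Machine vertices: (30.2283,137.1333) → (35.6364,120.9406) → (19.4437,115.5325) → (14.0356,131.7252) → (30.2283,137.1333). Closed: final G1 returns to the first vertex.

**Shape 3** — `<path>` closed polygon, stroke `#ff00ff` → engrave (S441, F3274). Machine vertices: (116.9534,68.5895) → (69.8399,132.2105) → (77.4747,72.0246) → (94.7540,94.8527) → (69.2818,142.1808) → (276.0128,142.2269) → (116.9534,68.5895). Closed: final G1 returns to the first vertex.

**Shape 4** — `<rect>` rectangle, stroke `#ff8800` → score (S369, F1858). Machine vertices: (84.9610,80.5074) → (222.1294,80.5074) → (222.1294,27.9924) → (84.9610,27.9924) → (84.9610,80.5074). Closed: final G1 returns to the first vertex.

**Shape 5** — `<circle>` circle, stroke `#ff8800` → score (S369, F1858). Machine vertices: (174.0825,126.4500) → (169.1110,141.7508) → (156.0954,151.2071) → (140.0072,151.2071) → (126.9916,141.7508) → (122.0201,126.4500) → (126.9916,111.1492) → (140.0072,101.6929) → (156.0954,101.6929) → (169.1110,111.1492) → (174.0825,126.4500). Closed: final G1 returns to the first vertex.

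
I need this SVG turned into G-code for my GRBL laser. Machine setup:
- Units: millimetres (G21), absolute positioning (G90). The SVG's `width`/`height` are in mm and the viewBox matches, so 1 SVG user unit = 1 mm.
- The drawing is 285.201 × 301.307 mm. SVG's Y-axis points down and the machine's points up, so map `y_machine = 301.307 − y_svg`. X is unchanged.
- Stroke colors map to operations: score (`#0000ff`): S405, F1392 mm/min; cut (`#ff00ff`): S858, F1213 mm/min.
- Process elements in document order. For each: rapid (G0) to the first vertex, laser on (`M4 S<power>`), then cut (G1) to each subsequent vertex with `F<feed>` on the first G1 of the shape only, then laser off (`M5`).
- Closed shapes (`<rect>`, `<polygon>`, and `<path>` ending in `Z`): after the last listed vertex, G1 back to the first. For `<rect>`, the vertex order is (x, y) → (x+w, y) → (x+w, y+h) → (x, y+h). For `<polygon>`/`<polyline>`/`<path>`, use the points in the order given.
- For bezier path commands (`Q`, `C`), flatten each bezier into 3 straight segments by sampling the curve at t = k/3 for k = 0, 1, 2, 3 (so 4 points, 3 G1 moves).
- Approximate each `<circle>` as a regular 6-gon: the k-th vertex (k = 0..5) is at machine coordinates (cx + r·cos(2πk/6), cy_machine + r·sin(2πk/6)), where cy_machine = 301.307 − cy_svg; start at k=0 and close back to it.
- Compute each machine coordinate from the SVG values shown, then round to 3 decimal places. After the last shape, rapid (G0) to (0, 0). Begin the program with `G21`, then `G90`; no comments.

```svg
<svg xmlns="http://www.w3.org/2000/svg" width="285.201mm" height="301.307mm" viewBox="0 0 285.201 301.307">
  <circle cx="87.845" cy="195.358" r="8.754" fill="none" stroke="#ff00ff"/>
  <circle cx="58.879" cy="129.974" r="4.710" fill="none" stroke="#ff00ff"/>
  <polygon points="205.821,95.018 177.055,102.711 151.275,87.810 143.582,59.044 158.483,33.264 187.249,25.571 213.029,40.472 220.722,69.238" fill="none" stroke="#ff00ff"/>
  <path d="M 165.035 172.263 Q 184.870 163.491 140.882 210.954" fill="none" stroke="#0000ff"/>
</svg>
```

Since the viewBox matches the mm dimensions, user units are millimetres directly. The only transform is the Y-flip y_m = 301.307 − y_svg.

Shape 1 is a circle drawn with `<circle>`. Its stroke #ff00ff means cut at S858, F1213. After flipping Y the toolpath is (96.599,105.949) → (92.222,113.530) → (83.468,113.530) → (79.091,105.949) → (83.468,98.368) → (92.222,98.368) → (96.599,105.949), returning to the start.

Shape 2 is a circle drawn with `<circle>`. Its stroke #ff00ff means cut at S858, F1213. After flipping Y the toolpath is (63.589,171.333) → (61.234,175.412) → (56.524,175.412) → (54.169,171.333) → (56.524,167.254) → (61.234,167.254) → (63.589,171.333), returning to the start.

Shape 3 is a regular polygon drawn with `<polygon>`. Its stroke #ff00ff means cut at S858, F1213. After flipping Y the toolpath is (205.821,206.289) → (177.055,198.596) → (151.275,213.497) → (143.582,242.263) → (158.483,268.043) → (187.249,275.736) → (213.029,260.835) → (220.722,232.069) → (205.821,206.289), returning to the start.

Shape 4 is a quadratic bezier drawn with `<path>`. Its stroke #0000ff means score at S405, F1392. After flipping Y the toolpath is (165.035,129.044) → (171.167,128.644) → (163.116,115.747) → (140.882,90.353).

G21
G90
G0 X96.599 Y105.949
M4 S858
G1 X92.222 Y113.530 F1213
G1 X83.468 Y113.530
G1 X79.091 Y105.949
G1 X83.468 Y98.368
G1 X92.222 Y98.368
G1 X96.599 Y105.949
M5
G0 X63.589 Y171.333
M4 S858
G1 X61.234 Y175.412 F1213
G1 X56.524 Y175.412
G1 X54.169 Y171.333
G1 X56.524 Y167.254
G1 X61.234 Y167.254
G1 X63.589 Y171.333
M5
G0 X205.821 Y206.289
M4 S858
G1 X177.055 Y198.596 F1213
G1 X151.275 Y213.497
G1 X143.582 Y242.263
G1 X158.483 Y268.043
G1 X187.249 Y275.736
G1 X213.029 Y260.835
G1 X220.722 Y232.069
G1 X205.821 Y206.289
M5
G0 X165.035 Y129.044
M4 S405
G1 X171.167 Y128.644 F1392
G1 X163.116 Y115.747
G1 X140.882 Y90.353
M5
G0 X0.000 Y0.000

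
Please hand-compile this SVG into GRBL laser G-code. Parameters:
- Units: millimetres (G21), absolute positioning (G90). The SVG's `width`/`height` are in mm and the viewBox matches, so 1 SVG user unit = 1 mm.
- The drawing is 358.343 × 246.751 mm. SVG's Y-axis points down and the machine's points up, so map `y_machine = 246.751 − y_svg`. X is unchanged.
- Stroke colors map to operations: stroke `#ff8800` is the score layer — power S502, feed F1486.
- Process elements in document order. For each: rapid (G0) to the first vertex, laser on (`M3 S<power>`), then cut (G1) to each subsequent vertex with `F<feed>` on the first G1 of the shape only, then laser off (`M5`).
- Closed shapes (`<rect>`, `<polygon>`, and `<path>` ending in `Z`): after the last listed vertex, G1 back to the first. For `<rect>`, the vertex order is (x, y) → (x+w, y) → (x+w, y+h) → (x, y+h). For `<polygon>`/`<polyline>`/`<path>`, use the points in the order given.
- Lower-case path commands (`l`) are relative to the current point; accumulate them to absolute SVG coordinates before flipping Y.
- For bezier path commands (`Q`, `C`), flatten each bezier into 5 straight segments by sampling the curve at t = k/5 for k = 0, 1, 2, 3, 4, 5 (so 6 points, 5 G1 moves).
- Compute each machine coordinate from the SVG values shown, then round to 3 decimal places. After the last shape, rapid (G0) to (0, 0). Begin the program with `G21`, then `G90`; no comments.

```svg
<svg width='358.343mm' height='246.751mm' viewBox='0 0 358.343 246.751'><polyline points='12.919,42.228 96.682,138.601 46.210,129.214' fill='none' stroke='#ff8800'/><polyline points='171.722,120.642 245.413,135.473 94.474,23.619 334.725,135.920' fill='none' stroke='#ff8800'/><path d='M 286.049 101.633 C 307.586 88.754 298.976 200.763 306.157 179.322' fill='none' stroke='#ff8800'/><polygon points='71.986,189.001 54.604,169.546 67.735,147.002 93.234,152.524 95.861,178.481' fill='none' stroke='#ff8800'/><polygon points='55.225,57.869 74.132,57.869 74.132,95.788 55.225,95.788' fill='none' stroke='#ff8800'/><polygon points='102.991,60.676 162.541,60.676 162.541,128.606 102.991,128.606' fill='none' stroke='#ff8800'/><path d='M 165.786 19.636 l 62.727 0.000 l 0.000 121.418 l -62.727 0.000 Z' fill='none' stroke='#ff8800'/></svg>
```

1 u = 1 mm; y_m = 246.751 − y.

[1] `<polyline>` open polyline, #ff8800→score S502 F1486: (12.919,204.523) → (96.682,108.150) → (46.210,117.537)

[2] `<polyline>` open polyline, #ff8800→score S502 F1486: (171.722,126.109) → (245.413,111.278) → (94.474,223.132) → (334.725,110.831)

[3] `<path>` cubic bezier, #ff8800→score S502 F1486: (286.049,145.118) → (295.721,139.926) → (300.363,117.160) → (302.179,89.222) → (303.376,68.512) → (306.157,67.429)

[4] `<polygon>` regular polygon, #ff8800→score S502 F1486: (71.986,57.750) → (54.604,77.205) → (67.735,99.749) → (93.234,94.227) → (95.861,68.270) → (71.986,57.750) (closed)

[5] `<polygon>` rectangle, #ff8800→score S502 F1486: (55.225,188.882) → (74.132,188.882) → (74.132,150.963) → (55.225,150.963) → (55.225,188.882) (closed)

[6] `<polygon>` rectangle, #ff8800→score S502 F1486: (102.991,186.075) → (162.541,186.075) → (162.541,118.145) → (102.991,118.145) → (102.991,186.075) (closed)

[7] `<path>` rectangle, #ff8800→score S502 F1486: (165.786,227.115) → (228.513,227.115) → (228.513,105.697) → (165.786,105.697) → (165.786,227.115) (closed)

G21
G90
G0 X12.919 Y204.523
M3 S502
G1 X96.682 Y108.150 F1486
G1 X46.210 Y117.537
M5
G0 X171.722 Y126.109
M3 S502
G1 X245.413 Y111.278 F1486
G1 X94.474 Y223.132
G1 X334.725 Y110.831
M5
G0 X286.049 Y145.118
M3 S502
G1 X295.721 Y139.926 F1486
G1 X300.363 Y117.160
G1 X302.179 Y89.222
G1 X303.376 Y68.512
G1 X306.157 Y67.429
M5
G0 X71.986 Y57.750
M3 S502
G1 X54.604 Y77.205 F1486
G1 X67.735 Y99.749
G1 X93.234 Y94.227
G1 X95.861 Y68.270
G1 X71.986 Y57.750
M5
G0 X55.225 Y188.882
M3 S502
G1 X74.132 Y188.882 F1486
G1 X74.132 Y150.963
G1 X55.225 Y150.963
G1 X55.225 Y188.882
M5
G0 X102.991 Y186.075
M3 S502
G1 X162.541 Y186.075 F1486
G1 X162.541 Y118.145
G1 X102.991 Y118.145
G1 X102.991 Y186.075
M5
G0 X165.786 Y227.115
M3 S502
G1 X228.513 Y227.115 F1486
G1 X228.513 Y105.697
G1 X165.786 Y105.697
G1 X165.786 Y227.115
M5
G0 X0.000 Y0.000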